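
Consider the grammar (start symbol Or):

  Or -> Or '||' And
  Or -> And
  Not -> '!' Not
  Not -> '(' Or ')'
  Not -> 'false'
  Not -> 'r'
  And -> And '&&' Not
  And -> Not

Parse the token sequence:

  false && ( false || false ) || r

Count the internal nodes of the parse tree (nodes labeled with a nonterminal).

[Or [Or [And [And [Not false]] && [Not ( [Or [Or [And [Not false]]] || [And [Not false]]] )]]] || [And [Not r]]]

14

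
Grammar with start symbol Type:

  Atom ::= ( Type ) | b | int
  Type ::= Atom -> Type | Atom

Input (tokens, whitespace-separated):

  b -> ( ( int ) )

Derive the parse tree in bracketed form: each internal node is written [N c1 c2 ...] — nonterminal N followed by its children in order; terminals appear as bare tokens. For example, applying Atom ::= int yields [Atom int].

Type
Atom -> Type
b -> Type
b -> Atom
b -> ( Type )
b -> ( Atom )
b -> ( ( Type ) )
b -> ( ( Atom ) )
b -> ( ( int ) )

[Type [Atom b] -> [Type [Atom ( [Type [Atom ( [Type [Atom int]] )]] )]]]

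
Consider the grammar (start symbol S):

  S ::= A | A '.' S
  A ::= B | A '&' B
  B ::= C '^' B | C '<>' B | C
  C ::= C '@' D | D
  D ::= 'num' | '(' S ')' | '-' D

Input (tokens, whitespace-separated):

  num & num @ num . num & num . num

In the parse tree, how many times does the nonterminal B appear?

[S [A [A [B [C [D num]]]] & [B [C [C [D num]] @ [D num]]]] . [S [A [A [B [C [D num]]]] & [B [C [D num]]]] . [S [A [B [C [D num]]]]]]]

5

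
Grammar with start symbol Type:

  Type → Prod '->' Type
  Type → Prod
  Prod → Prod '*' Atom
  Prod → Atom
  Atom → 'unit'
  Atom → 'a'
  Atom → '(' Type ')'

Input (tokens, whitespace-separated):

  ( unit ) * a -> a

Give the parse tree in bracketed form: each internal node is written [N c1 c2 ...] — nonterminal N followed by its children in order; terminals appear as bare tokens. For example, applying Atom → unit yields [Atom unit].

[Type [Prod [Prod [Atom ( [Type [Prod [Atom unit]]] )]] * [Atom a]] -> [Type [Prod [Atom a]]]]

Type
Prod -> Type
Prod * Atom -> Type
Atom * Atom -> Type
( Type ) * Atom -> Type
( Prod ) * Atom -> Type
( Atom ) * Atom -> Type
( unit ) * Atom -> Type
( unit ) * a -> Type
( unit ) * a -> Prod
( unit ) * a -> Atom
( unit ) * a -> a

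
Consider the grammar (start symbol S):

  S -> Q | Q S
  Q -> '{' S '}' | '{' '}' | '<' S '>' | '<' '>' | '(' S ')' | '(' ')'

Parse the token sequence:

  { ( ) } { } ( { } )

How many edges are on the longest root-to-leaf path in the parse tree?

6

[S [Q { [S [Q ( )]] }] [S [Q { }] [S [Q ( [S [Q { }]] )]]]]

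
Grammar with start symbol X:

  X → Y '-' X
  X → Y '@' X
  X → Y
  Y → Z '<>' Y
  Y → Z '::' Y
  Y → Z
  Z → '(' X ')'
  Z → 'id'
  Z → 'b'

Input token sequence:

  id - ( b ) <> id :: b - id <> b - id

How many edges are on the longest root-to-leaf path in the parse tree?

[X [Y [Z id]] - [X [Y [Z ( [X [Y [Z b]]] )] <> [Y [Z id] :: [Y [Z b]]]] - [X [Y [Z id] <> [Y [Z b]]] - [X [Y [Z id]]]]]]

7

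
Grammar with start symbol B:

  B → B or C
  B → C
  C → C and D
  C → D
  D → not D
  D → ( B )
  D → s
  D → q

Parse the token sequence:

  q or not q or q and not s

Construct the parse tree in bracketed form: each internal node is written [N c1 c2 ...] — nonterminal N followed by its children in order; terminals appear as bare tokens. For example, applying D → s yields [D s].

B
B or C
B or C or C
C or C or C
D or C or C
q or C or C
q or D or C
q or not D or C
q or not q or C
q or not q or C and D
q or not q or D and D
q or not q or q and D
q or not q or q and not D
q or not q or q and not s

[B [B [B [C [D q]]] or [C [D not [D q]]]] or [C [C [D q]] and [D not [D s]]]]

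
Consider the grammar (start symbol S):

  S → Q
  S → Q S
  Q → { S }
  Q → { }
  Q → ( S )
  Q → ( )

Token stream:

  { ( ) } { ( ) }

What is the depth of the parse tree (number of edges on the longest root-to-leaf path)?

5

[S [Q { [S [Q ( )]] }] [S [Q { [S [Q ( )]] }]]]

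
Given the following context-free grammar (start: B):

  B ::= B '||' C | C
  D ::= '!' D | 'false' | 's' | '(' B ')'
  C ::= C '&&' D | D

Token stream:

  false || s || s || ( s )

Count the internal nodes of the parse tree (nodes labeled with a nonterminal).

15

[B [B [B [B [C [D false]]] || [C [D s]]] || [C [D s]]] || [C [D ( [B [C [D s]]] )]]]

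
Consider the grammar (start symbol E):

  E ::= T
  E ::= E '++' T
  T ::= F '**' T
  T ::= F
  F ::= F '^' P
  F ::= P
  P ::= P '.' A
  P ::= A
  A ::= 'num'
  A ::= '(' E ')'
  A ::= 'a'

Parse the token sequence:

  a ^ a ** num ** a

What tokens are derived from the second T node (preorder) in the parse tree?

[E [T [F [F [P [A a]]] ^ [P [A a]]] ** [T [F [P [A num]]] ** [T [F [P [A a]]]]]]]

num ** a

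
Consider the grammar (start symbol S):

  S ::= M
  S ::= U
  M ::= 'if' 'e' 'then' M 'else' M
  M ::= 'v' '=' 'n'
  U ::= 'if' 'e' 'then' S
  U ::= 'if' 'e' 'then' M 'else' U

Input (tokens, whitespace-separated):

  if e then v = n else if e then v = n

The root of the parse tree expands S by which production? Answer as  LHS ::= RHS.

S ::= U

[S [U if e then [M v = n] else [U if e then [S [M v = n]]]]]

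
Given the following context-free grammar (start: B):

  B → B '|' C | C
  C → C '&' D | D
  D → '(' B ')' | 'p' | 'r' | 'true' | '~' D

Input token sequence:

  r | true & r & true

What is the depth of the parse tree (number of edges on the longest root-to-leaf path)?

5

[B [B [C [D r]]] | [C [C [C [D true]] & [D r]] & [D true]]]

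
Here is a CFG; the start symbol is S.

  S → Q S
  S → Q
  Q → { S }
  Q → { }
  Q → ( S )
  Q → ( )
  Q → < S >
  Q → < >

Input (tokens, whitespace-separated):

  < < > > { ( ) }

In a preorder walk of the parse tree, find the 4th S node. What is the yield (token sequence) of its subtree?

( )

[S [Q < [S [Q < >]] >] [S [Q { [S [Q ( )]] }]]]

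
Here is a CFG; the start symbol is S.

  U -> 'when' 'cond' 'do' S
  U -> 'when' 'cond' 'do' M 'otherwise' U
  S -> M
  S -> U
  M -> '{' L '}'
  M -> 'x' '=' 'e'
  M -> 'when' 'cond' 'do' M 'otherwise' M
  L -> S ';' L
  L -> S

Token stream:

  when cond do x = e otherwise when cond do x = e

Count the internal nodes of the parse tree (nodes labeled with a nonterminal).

[S [U when cond do [M x = e] otherwise [U when cond do [S [M x = e]]]]]

6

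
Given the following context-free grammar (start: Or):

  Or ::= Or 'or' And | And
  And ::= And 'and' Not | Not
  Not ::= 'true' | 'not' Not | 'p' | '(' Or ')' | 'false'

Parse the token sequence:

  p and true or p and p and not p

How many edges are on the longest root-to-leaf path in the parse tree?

5

[Or [Or [And [And [Not p]] and [Not true]]] or [And [And [And [Not p]] and [Not p]] and [Not not [Not p]]]]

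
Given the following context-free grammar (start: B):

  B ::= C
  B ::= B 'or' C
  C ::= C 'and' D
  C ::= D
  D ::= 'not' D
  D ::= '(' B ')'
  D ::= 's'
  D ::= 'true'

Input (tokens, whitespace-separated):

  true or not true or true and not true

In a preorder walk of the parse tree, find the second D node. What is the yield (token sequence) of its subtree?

[B [B [B [C [D true]]] or [C [D not [D true]]]] or [C [C [D true]] and [D not [D true]]]]

not true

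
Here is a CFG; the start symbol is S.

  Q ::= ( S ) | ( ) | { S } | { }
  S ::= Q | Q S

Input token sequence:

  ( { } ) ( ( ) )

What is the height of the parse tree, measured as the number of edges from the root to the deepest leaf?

[S [Q ( [S [Q { }]] )] [S [Q ( [S [Q ( )]] )]]]

5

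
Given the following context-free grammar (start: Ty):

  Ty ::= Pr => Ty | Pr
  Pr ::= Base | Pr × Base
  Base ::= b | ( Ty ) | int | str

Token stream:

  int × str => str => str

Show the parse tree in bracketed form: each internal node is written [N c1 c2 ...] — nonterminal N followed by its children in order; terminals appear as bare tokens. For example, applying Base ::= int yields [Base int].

Ty
Pr => Ty
Pr × Base => Ty
Base × Base => Ty
int × Base => Ty
int × str => Ty
int × str => Pr => Ty
int × str => Base => Ty
int × str => str => Ty
int × str => str => Pr
int × str => str => Base
int × str => str => str

[Ty [Pr [Pr [Base int]] × [Base str]] => [Ty [Pr [Base str]] => [Ty [Pr [Base str]]]]]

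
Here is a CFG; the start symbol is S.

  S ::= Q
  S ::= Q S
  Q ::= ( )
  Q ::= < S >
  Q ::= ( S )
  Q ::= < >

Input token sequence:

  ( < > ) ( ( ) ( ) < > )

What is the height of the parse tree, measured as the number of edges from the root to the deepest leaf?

7

[S [Q ( [S [Q < >]] )] [S [Q ( [S [Q ( )] [S [Q ( )] [S [Q < >]]]] )]]]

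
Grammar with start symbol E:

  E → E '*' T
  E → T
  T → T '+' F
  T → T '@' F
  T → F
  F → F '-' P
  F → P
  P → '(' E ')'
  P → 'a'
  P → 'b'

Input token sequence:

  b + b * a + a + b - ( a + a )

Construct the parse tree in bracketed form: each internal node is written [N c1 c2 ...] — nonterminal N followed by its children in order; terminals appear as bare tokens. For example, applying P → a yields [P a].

[E [E [T [T [F [P b]]] + [F [P b]]]] * [T [T [T [F [P a]]] + [F [P a]]] + [F [F [P b]] - [P ( [E [T [T [F [P a]]] + [F [P a]]]] )]]]]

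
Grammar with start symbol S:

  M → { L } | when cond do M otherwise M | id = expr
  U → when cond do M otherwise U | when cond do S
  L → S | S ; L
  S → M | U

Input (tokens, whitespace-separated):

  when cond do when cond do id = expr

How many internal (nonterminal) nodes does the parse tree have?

[S [U when cond do [S [U when cond do [S [M id = expr]]]]]]

6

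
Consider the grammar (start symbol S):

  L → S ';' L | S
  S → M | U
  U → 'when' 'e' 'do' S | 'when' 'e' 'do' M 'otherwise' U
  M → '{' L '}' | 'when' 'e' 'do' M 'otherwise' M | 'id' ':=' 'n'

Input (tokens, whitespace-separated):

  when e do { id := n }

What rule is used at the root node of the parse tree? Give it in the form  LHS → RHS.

[S [U when e do [S [M { [L [S [M id := n]]] }]]]]

S → U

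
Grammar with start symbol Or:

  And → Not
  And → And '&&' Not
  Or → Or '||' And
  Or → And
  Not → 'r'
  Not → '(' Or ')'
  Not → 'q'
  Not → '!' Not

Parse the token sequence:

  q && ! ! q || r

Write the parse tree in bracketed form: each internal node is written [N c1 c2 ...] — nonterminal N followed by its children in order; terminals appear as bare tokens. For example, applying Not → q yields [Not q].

Or
Or || And
And || And
And && Not || And
Not && Not || And
q && Not || And
q && ! Not || And
q && ! ! Not || And
q && ! ! q || And
q && ! ! q || Not
q && ! ! q || r

[Or [Or [And [And [Not q]] && [Not ! [Not ! [Not q]]]]] || [And [Not r]]]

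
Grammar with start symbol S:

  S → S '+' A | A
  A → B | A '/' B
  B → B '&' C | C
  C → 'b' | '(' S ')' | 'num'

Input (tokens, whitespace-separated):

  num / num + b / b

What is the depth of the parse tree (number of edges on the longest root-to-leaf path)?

6

[S [S [A [A [B [C num]]] / [B [C num]]]] + [A [A [B [C b]]] / [B [C b]]]]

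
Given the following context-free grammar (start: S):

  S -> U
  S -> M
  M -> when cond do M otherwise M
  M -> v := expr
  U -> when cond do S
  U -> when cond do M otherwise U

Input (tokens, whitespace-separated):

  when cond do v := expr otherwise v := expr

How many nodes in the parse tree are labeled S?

1

[S [M when cond do [M v := expr] otherwise [M v := expr]]]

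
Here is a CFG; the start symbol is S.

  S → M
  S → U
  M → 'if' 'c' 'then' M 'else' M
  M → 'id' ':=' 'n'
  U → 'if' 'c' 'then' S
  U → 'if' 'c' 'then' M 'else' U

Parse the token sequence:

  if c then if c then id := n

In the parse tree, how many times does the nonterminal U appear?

2

[S [U if c then [S [U if c then [S [M id := n]]]]]]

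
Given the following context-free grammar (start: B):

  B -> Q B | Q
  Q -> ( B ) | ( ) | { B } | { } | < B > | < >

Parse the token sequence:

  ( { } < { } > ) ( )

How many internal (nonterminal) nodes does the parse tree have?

[B [Q ( [B [Q { }] [B [Q < [B [Q { }]] >]]] )] [B [Q ( )]]]

10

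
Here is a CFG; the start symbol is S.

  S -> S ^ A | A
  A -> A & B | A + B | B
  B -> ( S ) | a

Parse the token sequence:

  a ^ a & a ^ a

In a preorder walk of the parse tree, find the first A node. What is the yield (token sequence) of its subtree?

[S [S [S [A [B a]]] ^ [A [A [B a]] & [B a]]] ^ [A [B a]]]

a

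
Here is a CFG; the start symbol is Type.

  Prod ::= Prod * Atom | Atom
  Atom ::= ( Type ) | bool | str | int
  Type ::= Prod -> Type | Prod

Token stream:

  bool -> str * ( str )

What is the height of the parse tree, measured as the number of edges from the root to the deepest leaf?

7

[Type [Prod [Atom bool]] -> [Type [Prod [Prod [Atom str]] * [Atom ( [Type [Prod [Atom str]]] )]]]]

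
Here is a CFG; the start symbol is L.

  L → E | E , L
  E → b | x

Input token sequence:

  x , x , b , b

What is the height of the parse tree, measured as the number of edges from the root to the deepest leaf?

[L [E x] , [L [E x] , [L [E b] , [L [E b]]]]]

5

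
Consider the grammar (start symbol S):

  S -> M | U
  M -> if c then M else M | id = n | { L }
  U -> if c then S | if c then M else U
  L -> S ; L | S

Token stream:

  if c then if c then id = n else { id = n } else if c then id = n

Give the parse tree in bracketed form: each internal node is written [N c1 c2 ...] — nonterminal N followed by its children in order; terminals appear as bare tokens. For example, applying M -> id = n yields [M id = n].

S
U
if c then M else U
if c then if c then M else M else U
if c then if c then id = n else M else U
if c then if c then id = n else { L } else U
if c then if c then id = n else { S } else U
if c then if c then id = n else { M } else U
if c then if c then id = n else { id = n } else U
if c then if c then id = n else { id = n } else if c then S
if c then if c then id = n else { id = n } else if c then M
if c then if c then id = n else { id = n } else if c then id = n

[S [U if c then [M if c then [M id = n] else [M { [L [S [M id = n]]] }]] else [U if c then [S [M id = n]]]]]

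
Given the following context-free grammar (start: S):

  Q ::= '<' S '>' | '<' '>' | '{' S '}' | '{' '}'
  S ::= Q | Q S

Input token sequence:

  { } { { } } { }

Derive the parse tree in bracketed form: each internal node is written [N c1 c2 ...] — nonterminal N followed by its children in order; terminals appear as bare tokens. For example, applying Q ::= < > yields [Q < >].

[S [Q { }] [S [Q { [S [Q { }]] }] [S [Q { }]]]]

S
Q S
{ } S
{ } Q S
{ } { S } S
{ } { Q } S
{ } { { } } S
{ } { { } } Q
{ } { { } } { }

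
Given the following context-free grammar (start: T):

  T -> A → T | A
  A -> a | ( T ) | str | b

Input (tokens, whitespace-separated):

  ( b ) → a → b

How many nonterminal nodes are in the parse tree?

[T [A ( [T [A b]] )] → [T [A a] → [T [A b]]]]

8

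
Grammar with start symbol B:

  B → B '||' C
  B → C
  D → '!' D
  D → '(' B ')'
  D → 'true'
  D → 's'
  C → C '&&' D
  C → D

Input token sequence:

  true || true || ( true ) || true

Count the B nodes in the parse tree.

[B [B [B [B [C [D true]]] || [C [D true]]] || [C [D ( [B [C [D true]]] )]]] || [C [D true]]]

5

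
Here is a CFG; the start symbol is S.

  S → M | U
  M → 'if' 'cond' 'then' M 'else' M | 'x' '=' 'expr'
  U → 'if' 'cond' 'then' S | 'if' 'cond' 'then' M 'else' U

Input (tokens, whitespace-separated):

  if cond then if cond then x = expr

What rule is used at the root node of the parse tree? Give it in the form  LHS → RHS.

S → U

[S [U if cond then [S [U if cond then [S [M x = expr]]]]]]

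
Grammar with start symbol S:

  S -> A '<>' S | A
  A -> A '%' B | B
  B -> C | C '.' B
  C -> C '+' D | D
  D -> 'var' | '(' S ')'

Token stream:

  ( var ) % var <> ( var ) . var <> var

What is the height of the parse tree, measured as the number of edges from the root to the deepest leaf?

11

[S [A [A [B [C [D ( [S [A [B [C [D var]]]]] )]]]] % [B [C [D var]]]] <> [S [A [B [C [D ( [S [A [B [C [D var]]]]] )]] . [B [C [D var]]]]] <> [S [A [B [C [D var]]]]]]]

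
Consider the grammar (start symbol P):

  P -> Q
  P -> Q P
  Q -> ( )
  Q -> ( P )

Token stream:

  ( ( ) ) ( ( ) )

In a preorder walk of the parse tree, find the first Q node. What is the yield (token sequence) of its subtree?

[P [Q ( [P [Q ( )]] )] [P [Q ( [P [Q ( )]] )]]]

( ( ) )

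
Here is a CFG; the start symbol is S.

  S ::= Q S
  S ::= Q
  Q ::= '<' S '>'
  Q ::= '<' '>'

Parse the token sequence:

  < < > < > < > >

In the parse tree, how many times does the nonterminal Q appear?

4

[S [Q < [S [Q < >] [S [Q < >] [S [Q < >]]]] >]]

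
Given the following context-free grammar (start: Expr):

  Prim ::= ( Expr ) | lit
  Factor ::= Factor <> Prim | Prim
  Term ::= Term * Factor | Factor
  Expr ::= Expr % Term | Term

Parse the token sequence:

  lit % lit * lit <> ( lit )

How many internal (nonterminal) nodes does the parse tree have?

17

[Expr [Expr [Term [Factor [Prim lit]]]] % [Term [Term [Factor [Prim lit]]] * [Factor [Factor [Prim lit]] <> [Prim ( [Expr [Term [Factor [Prim lit]]]] )]]]]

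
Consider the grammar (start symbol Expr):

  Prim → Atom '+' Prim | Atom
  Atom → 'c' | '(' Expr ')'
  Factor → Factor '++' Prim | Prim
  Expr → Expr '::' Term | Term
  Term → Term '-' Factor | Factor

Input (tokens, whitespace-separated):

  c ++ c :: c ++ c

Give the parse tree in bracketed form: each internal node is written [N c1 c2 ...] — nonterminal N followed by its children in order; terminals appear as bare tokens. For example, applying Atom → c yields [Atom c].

Expr
Expr :: Term
Term :: Term
Factor :: Term
Factor ++ Prim :: Term
Prim ++ Prim :: Term
Atom ++ Prim :: Term
c ++ Prim :: Term
c ++ Atom :: Term
c ++ c :: Term
c ++ c :: Factor
c ++ c :: Factor ++ Prim
c ++ c :: Prim ++ Prim
c ++ c :: Atom ++ Prim
c ++ c :: c ++ Prim
c ++ c :: c ++ Atom
c ++ c :: c ++ c

[Expr [Expr [Term [Factor [Factor [Prim [Atom c]]] ++ [Prim [Atom c]]]]] :: [Term [Factor [Factor [Prim [Atom c]]] ++ [Prim [Atom c]]]]]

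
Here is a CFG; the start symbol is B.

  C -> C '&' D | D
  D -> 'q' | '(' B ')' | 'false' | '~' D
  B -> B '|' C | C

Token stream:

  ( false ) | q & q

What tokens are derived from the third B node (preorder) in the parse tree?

[B [B [C [D ( [B [C [D false]]] )]]] | [C [C [D q]] & [D q]]]

false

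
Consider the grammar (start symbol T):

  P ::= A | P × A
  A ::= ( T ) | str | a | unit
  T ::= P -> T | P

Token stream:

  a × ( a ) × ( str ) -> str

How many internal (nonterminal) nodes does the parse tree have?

16

[T [P [P [P [A a]] × [A ( [T [P [A a]]] )]] × [A ( [T [P [A str]]] )]] -> [T [P [A str]]]]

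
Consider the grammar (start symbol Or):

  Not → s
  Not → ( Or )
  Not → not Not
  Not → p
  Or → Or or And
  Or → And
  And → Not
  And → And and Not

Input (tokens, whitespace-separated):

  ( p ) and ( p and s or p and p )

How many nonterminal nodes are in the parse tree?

[Or [And [And [Not ( [Or [And [Not p]]] )]] and [Not ( [Or [Or [And [And [Not p]] and [Not s]]] or [And [And [Not p]] and [Not p]]] )]]]

18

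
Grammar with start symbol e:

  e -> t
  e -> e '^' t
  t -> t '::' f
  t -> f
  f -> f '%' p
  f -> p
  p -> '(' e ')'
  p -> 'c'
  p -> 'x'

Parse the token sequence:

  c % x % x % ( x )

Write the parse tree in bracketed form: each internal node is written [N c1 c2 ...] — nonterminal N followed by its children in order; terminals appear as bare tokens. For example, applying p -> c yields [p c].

e
t
f
f % p
f % p % p
f % p % p % p
p % p % p % p
c % p % p % p
c % x % p % p
c % x % x % p
c % x % x % ( e )
c % x % x % ( t )
c % x % x % ( f )
c % x % x % ( p )
c % x % x % ( x )

[e [t [f [f [f [f [p c]] % [p x]] % [p x]] % [p ( [e [t [f [p x]]]] )]]]]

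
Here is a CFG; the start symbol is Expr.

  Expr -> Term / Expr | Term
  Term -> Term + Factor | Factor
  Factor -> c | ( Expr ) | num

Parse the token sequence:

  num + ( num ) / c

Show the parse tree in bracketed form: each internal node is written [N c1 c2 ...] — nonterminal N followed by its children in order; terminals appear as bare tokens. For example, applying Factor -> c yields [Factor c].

Expr
Term / Expr
Term + Factor / Expr
Factor + Factor / Expr
num + Factor / Expr
num + ( Expr ) / Expr
num + ( Term ) / Expr
num + ( Factor ) / Expr
num + ( num ) / Expr
num + ( num ) / Term
num + ( num ) / Factor
num + ( num ) / c

[Expr [Term [Term [Factor num]] + [Factor ( [Expr [Term [Factor num]]] )]] / [Expr [Term [Factor c]]]]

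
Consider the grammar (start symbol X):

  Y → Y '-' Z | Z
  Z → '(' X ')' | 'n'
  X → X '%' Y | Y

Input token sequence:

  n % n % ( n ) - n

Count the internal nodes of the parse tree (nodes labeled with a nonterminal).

14

[X [X [X [Y [Z n]]] % [Y [Z n]]] % [Y [Y [Z ( [X [Y [Z n]]] )]] - [Z n]]]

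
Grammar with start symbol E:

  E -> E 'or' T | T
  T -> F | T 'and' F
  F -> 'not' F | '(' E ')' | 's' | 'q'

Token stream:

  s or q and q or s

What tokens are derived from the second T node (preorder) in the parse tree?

[E [E [E [T [F s]]] or [T [T [F q]] and [F q]]] or [T [F s]]]

q and q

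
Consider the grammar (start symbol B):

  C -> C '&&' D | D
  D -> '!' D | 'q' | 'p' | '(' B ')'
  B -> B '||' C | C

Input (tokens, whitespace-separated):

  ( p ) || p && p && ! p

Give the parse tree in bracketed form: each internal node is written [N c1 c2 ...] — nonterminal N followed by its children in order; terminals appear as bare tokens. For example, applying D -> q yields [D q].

[B [B [C [D ( [B [C [D p]]] )]]] || [C [C [C [D p]] && [D p]] && [D ! [D p]]]]

B
B || C
C || C
D || C
( B ) || C
( C ) || C
( D ) || C
( p ) || C
( p ) || C && D
( p ) || C && D && D
( p ) || D && D && D
( p ) || p && D && D
( p ) || p && p && D
( p ) || p && p && ! D
( p ) || p && p && ! p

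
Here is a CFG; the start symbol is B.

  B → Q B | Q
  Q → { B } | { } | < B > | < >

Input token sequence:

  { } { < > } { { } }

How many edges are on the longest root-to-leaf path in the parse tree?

6

[B [Q { }] [B [Q { [B [Q < >]] }] [B [Q { [B [Q { }]] }]]]]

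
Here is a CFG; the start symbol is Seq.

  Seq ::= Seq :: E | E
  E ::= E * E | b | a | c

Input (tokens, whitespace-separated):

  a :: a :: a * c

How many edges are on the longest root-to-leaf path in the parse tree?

4

[Seq [Seq [Seq [E a]] :: [E a]] :: [E [E a] * [E c]]]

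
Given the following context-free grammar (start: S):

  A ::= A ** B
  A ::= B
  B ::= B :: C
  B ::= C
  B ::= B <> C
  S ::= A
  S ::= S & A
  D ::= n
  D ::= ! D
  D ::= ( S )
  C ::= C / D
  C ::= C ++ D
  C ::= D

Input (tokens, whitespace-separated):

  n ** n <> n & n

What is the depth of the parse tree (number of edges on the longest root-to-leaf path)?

7

[S [S [A [A [B [C [D n]]]] ** [B [B [C [D n]]] <> [C [D n]]]]] & [A [B [C [D n]]]]]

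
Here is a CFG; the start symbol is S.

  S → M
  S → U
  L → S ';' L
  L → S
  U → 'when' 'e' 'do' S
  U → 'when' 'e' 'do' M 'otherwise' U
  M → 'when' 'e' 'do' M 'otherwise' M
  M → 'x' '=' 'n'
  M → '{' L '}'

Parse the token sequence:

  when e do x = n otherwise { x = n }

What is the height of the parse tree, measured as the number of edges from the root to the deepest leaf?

[S [M when e do [M x = n] otherwise [M { [L [S [M x = n]]] }]]]

6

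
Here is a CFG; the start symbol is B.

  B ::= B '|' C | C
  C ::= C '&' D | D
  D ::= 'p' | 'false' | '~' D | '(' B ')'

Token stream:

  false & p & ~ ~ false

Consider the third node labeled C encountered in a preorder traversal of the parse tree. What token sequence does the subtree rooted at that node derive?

[B [C [C [C [D false]] & [D p]] & [D ~ [D ~ [D false]]]]]

false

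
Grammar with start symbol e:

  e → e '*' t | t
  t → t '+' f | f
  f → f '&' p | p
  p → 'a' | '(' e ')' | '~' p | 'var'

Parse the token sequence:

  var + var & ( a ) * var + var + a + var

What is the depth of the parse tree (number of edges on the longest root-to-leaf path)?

9

[e [e [t [t [f [p var]]] + [f [f [p var]] & [p ( [e [t [f [p a]]]] )]]]] * [t [t [t [t [f [p var]]] + [f [p var]]] + [f [p a]]] + [f [p var]]]]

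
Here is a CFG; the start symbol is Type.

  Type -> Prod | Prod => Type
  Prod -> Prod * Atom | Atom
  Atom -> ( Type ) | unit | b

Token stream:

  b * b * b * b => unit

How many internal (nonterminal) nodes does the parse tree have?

[Type [Prod [Prod [Prod [Prod [Atom b]] * [Atom b]] * [Atom b]] * [Atom b]] => [Type [Prod [Atom unit]]]]

12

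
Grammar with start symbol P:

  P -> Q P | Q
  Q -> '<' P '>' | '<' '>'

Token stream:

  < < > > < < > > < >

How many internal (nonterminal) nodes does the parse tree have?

10

[P [Q < [P [Q < >]] >] [P [Q < [P [Q < >]] >] [P [Q < >]]]]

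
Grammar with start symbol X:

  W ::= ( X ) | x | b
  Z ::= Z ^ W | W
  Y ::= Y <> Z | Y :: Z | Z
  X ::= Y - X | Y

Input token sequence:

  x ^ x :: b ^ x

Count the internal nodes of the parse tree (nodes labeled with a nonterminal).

[X [Y [Y [Z [Z [W x]] ^ [W x]]] :: [Z [Z [W b]] ^ [W x]]]]

11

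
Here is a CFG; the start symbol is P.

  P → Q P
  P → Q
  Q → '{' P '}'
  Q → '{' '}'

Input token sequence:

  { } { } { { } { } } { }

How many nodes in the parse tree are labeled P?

6

[P [Q { }] [P [Q { }] [P [Q { [P [Q { }] [P [Q { }]]] }] [P [Q { }]]]]]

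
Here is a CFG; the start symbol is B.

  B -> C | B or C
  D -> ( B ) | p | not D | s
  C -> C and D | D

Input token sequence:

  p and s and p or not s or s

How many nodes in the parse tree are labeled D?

[B [B [B [C [C [C [D p]] and [D s]] and [D p]]] or [C [D not [D s]]]] or [C [D s]]]

6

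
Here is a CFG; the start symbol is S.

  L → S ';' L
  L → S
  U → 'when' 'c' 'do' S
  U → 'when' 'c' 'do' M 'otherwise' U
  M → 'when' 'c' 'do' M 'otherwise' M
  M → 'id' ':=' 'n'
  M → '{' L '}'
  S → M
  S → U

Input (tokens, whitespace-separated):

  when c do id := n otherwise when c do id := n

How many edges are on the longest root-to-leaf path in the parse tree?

5

[S [U when c do [M id := n] otherwise [U when c do [S [M id := n]]]]]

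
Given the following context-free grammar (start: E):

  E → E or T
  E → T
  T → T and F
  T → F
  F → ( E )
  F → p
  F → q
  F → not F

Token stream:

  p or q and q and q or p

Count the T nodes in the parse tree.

[E [E [E [T [F p]]] or [T [T [T [F q]] and [F q]] and [F q]]] or [T [F p]]]

5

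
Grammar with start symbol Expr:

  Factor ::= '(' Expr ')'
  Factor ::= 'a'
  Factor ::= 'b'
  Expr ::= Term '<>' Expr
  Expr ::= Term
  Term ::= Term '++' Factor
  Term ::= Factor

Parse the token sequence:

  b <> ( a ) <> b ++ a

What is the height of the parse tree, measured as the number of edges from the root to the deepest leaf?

[Expr [Term [Factor b]] <> [Expr [Term [Factor ( [Expr [Term [Factor a]]] )]] <> [Expr [Term [Term [Factor b]] ++ [Factor a]]]]]

7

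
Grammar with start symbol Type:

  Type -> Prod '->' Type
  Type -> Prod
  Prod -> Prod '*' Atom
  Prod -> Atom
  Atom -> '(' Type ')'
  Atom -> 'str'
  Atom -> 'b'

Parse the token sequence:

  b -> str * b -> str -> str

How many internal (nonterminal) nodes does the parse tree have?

14

[Type [Prod [Atom b]] -> [Type [Prod [Prod [Atom str]] * [Atom b]] -> [Type [Prod [Atom str]] -> [Type [Prod [Atom str]]]]]]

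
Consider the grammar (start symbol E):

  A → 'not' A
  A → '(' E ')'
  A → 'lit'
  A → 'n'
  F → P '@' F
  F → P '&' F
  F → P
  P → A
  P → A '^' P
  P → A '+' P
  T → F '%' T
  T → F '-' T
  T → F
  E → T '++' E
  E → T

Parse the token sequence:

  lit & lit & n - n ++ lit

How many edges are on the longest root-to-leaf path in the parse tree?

[E [T [F [P [A lit]] & [F [P [A lit]] & [F [P [A n]]]]] - [T [F [P [A n]]]]] ++ [E [T [F [P [A lit]]]]]]

7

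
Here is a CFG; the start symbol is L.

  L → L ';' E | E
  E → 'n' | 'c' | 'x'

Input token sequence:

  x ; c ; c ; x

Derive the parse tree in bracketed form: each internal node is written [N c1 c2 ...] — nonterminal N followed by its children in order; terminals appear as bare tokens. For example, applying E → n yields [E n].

[L [L [L [L [E x]] ; [E c]] ; [E c]] ; [E x]]

L
L ; E
L ; E ; E
L ; E ; E ; E
E ; E ; E ; E
x ; E ; E ; E
x ; c ; E ; E
x ; c ; c ; E
x ; c ; c ; x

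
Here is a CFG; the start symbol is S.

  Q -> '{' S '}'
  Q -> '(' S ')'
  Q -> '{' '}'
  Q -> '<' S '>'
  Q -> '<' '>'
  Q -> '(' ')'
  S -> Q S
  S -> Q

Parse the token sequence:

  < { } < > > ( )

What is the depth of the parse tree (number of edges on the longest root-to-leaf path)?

[S [Q < [S [Q { }] [S [Q < >]]] >] [S [Q ( )]]]

5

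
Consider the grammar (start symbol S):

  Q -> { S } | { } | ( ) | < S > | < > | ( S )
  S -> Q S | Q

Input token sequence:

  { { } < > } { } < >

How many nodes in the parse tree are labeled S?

[S [Q { [S [Q { }] [S [Q < >]]] }] [S [Q { }] [S [Q < >]]]]

5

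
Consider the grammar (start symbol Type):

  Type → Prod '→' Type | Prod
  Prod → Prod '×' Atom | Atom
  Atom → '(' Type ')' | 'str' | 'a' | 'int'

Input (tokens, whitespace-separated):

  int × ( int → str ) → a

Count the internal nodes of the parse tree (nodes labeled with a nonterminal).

14

[Type [Prod [Prod [Atom int]] × [Atom ( [Type [Prod [Atom int]] → [Type [Prod [Atom str]]]] )]] → [Type [Prod [Atom a]]]]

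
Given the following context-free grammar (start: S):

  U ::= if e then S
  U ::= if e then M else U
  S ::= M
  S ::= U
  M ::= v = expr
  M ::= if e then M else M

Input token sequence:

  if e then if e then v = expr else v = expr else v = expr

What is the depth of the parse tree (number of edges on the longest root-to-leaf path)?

4

[S [M if e then [M if e then [M v = expr] else [M v = expr]] else [M v = expr]]]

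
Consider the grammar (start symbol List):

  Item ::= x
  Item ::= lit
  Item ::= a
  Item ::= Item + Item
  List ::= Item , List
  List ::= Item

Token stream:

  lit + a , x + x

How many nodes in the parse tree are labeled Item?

[List [Item [Item lit] + [Item a]] , [List [Item [Item x] + [Item x]]]]

6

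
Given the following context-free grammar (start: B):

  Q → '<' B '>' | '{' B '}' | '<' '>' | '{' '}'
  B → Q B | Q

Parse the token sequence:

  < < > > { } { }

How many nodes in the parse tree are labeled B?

4

[B [Q < [B [Q < >]] >] [B [Q { }] [B [Q { }]]]]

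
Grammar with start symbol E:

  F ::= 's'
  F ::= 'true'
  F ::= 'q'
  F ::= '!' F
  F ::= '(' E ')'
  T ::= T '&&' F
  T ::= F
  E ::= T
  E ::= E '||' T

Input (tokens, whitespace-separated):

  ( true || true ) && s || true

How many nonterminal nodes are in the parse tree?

[E [E [T [T [F ( [E [E [T [F true]]] || [T [F true]]] )]] && [F s]]] || [T [F true]]]

14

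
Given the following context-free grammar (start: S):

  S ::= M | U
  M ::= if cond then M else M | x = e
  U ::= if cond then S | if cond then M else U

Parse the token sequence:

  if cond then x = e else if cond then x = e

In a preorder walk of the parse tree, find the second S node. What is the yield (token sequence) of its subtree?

[S [U if cond then [M x = e] else [U if cond then [S [M x = e]]]]]

x = e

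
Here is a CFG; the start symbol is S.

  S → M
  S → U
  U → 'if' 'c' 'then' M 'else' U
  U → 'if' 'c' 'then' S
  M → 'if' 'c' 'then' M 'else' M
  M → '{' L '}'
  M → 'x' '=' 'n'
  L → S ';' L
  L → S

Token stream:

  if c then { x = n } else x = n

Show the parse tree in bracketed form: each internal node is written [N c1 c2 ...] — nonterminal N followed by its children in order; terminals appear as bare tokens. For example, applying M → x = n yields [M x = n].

S
M
if c then M else M
if c then { L } else M
if c then { S } else M
if c then { M } else M
if c then { x = n } else M
if c then { x = n } else x = n

[S [M if c then [M { [L [S [M x = n]]] }] else [M x = n]]]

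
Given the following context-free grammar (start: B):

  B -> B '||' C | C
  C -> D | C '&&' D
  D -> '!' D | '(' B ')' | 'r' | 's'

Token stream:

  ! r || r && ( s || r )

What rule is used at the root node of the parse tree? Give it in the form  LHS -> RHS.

[B [B [C [D ! [D r]]]] || [C [C [D r]] && [D ( [B [B [C [D s]]] || [C [D r]]] )]]]

B -> B '||' C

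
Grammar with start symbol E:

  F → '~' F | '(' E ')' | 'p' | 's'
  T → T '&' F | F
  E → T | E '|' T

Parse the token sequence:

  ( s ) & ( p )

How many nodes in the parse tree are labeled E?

3

[E [T [T [F ( [E [T [F s]]] )]] & [F ( [E [T [F p]]] )]]]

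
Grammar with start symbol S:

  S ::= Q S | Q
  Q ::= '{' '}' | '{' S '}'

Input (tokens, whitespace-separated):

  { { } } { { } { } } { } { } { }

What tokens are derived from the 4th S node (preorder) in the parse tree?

[S [Q { [S [Q { }]] }] [S [Q { [S [Q { }] [S [Q { }]]] }] [S [Q { }] [S [Q { }] [S [Q { }]]]]]]

{ } { }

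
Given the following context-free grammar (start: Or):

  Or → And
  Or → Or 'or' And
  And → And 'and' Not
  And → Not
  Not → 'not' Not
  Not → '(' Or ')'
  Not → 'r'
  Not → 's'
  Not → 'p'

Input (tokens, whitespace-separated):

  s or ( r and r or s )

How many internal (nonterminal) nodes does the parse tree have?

[Or [Or [And [Not s]]] or [And [Not ( [Or [Or [And [And [Not r]] and [Not r]]] or [And [Not s]]] )]]]

14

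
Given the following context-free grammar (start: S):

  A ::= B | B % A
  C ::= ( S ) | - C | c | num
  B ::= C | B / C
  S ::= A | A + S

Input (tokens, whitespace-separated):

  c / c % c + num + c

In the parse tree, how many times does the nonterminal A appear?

4

[S [A [B [B [C c]] / [C c]] % [A [B [C c]]]] + [S [A [B [C num]]] + [S [A [B [C c]]]]]]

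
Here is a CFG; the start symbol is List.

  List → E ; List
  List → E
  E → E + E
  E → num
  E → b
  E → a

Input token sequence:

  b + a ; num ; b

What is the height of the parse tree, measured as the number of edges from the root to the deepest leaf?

[List [E [E b] + [E a]] ; [List [E num] ; [List [E b]]]]

4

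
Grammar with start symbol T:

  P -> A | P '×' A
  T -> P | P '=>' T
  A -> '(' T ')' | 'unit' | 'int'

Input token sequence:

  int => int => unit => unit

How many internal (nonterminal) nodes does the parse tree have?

12

[T [P [A int]] => [T [P [A int]] => [T [P [A unit]] => [T [P [A unit]]]]]]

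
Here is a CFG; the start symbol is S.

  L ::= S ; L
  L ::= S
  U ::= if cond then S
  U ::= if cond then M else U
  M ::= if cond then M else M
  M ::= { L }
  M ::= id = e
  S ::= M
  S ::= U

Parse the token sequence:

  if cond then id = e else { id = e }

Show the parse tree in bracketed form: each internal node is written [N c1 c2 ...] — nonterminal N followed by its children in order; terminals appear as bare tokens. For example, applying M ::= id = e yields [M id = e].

S
M
if cond then M else M
if cond then id = e else M
if cond then id = e else { L }
if cond then id = e else { S }
if cond then id = e else { M }
if cond then id = e else { id = e }

[S [M if cond then [M id = e] else [M { [L [S [M id = e]]] }]]]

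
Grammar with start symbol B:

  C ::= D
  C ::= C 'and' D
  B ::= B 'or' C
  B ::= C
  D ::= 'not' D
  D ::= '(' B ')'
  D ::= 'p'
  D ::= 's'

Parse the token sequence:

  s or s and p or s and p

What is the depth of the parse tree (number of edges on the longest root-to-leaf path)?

5

[B [B [B [C [D s]]] or [C [C [D s]] and [D p]]] or [C [C [D s]] and [D p]]]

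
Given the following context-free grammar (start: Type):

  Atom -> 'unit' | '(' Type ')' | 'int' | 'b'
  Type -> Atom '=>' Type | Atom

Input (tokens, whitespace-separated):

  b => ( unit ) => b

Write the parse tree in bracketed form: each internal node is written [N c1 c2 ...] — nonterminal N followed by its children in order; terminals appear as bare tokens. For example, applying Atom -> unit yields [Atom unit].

[Type [Atom b] => [Type [Atom ( [Type [Atom unit]] )] => [Type [Atom b]]]]

Type
Atom => Type
b => Type
b => Atom => Type
b => ( Type ) => Type
b => ( Atom ) => Type
b => ( unit ) => Type
b => ( unit ) => Atom
b => ( unit ) => b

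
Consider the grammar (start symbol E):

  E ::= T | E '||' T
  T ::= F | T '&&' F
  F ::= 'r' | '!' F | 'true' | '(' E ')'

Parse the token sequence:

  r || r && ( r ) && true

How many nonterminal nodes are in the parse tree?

13

[E [E [T [F r]]] || [T [T [T [F r]] && [F ( [E [T [F r]]] )]] && [F true]]]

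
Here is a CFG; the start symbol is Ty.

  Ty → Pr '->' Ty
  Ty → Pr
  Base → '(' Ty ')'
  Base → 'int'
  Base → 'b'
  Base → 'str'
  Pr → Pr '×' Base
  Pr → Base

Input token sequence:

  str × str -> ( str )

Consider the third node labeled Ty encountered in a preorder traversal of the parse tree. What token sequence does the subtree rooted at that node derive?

[Ty [Pr [Pr [Base str]] × [Base str]] -> [Ty [Pr [Base ( [Ty [Pr [Base str]]] )]]]]

str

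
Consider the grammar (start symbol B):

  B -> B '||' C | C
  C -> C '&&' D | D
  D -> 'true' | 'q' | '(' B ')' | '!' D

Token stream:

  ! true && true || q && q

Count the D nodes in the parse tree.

5

[B [B [C [C [D ! [D true]]] && [D true]]] || [C [C [D q]] && [D q]]]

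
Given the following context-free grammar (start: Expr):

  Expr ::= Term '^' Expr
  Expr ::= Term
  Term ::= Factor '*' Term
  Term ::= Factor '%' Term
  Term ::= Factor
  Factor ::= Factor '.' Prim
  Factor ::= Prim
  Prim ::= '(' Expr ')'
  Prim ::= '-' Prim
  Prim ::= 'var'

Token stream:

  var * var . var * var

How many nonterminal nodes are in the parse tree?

12

[Expr [Term [Factor [Prim var]] * [Term [Factor [Factor [Prim var]] . [Prim var]] * [Term [Factor [Prim var]]]]]]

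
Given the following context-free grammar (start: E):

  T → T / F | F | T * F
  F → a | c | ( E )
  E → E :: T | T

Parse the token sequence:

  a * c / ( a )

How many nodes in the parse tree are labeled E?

2

[E [T [T [T [F a]] * [F c]] / [F ( [E [T [F a]]] )]]]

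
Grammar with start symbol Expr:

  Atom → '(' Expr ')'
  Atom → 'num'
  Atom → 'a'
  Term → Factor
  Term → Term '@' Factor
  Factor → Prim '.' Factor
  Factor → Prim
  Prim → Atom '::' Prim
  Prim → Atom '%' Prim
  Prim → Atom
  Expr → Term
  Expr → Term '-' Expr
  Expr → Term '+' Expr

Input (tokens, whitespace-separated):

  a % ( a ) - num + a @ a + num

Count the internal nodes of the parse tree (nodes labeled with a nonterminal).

31

[Expr [Term [Factor [Prim [Atom a] % [Prim [Atom ( [Expr [Term [Factor [Prim [Atom a]]]]] )]]]]] - [Expr [Term [Factor [Prim [Atom num]]]] + [Expr [Term [Term [Factor [Prim [Atom a]]]] @ [Factor [Prim [Atom a]]]] + [Expr [Term [Factor [Prim [Atom num]]]]]]]]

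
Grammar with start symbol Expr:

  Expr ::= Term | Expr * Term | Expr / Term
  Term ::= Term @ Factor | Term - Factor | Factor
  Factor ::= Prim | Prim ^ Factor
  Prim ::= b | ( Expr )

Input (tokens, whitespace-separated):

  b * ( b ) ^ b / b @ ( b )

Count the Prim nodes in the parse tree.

[Expr [Expr [Expr [Term [Factor [Prim b]]]] * [Term [Factor [Prim ( [Expr [Term [Factor [Prim b]]]] )] ^ [Factor [Prim b]]]]] / [Term [Term [Factor [Prim b]]] @ [Factor [Prim ( [Expr [Term [Factor [Prim b]]]] )]]]]

7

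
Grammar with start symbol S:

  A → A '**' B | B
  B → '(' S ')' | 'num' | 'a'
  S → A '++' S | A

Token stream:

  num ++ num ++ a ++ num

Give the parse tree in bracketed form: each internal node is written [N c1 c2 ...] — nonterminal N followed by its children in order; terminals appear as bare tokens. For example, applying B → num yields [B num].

[S [A [B num]] ++ [S [A [B num]] ++ [S [A [B a]] ++ [S [A [B num]]]]]]

S
A ++ S
B ++ S
num ++ S
num ++ A ++ S
num ++ B ++ S
num ++ num ++ S
num ++ num ++ A ++ S
num ++ num ++ B ++ S
num ++ num ++ a ++ S
num ++ num ++ a ++ A
num ++ num ++ a ++ B
num ++ num ++ a ++ num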